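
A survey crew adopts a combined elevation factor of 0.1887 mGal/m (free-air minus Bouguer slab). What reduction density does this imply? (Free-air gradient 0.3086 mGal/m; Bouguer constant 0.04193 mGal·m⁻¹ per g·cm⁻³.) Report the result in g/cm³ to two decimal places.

2.86

0.1887 = 0.3086 − 0.04193 × ρ
ρ = (0.3086 − 0.1887) / 0.04193 = 2.86 g/cm³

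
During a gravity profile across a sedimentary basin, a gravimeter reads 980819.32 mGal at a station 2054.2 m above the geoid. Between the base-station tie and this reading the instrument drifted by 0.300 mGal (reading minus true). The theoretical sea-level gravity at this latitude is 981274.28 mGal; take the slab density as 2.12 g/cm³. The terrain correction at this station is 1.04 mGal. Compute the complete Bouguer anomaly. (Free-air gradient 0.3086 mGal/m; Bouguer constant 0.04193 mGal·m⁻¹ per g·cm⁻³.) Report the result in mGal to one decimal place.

-2.9

Drift-corrected reading = 980819.32 − (0.300) = 980819.020 mGal
Free-air correction = 0.3086 × 2054.2 = 633.93 mGal
Free-air anomaly = 980819.020 − 981274.28 + (633.93) = 178.670 mGal
Bouguer slab correction = 0.04193 × 2.12 × 2054.2 = 182.60 mGal
Simple Bouguer anomaly = 178.670 − (182.60) = -3.930 mGal
Complete Bouguer anomaly = -3.930 + 1.04 = -2.890 mGal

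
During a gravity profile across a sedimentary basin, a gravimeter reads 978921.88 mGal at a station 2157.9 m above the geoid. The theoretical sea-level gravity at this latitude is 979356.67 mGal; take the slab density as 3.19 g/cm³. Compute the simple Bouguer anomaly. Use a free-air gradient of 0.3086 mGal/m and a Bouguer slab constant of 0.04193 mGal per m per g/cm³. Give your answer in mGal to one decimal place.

-57.5

Free-air correction = 0.3086 × 2157.9 = 665.93 mGal
Free-air anomaly = 978921.88 − 979356.67 + (665.93) = 231.14 mGal
Bouguer slab correction = 0.04193 × 3.19 × 2157.9 = 288.63 mGal
Simple Bouguer anomaly = 231.14 − (288.63) = -57.49 mGal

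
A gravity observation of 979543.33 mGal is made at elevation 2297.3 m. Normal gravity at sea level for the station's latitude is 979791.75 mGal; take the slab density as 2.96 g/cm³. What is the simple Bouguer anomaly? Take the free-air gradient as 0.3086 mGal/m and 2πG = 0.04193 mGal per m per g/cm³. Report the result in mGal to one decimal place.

Free-air correction = 0.3086 × 2297.3 = 708.95 mGal
Free-air anomaly = 979543.33 − 979791.75 + (708.95) = 460.53 mGal
Bouguer slab correction = 0.04193 × 2.96 × 2297.3 = 285.12 mGal
Simple Bouguer anomaly = 460.53 − (285.12) = 175.41 mGal

175.4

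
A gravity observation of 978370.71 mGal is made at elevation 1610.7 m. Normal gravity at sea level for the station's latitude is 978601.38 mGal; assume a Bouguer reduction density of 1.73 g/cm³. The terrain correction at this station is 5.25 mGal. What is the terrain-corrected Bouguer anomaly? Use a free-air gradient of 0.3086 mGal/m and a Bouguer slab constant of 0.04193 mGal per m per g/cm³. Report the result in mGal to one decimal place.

Free-air correction = 0.3086 × 1610.7 = 497.06 mGal
Free-air anomaly = 978370.71 − 978601.38 + (497.06) = 266.39 mGal
Bouguer slab correction = 0.04193 × 1.73 × 1610.7 = 116.84 mGal
Simple Bouguer anomaly = 266.39 − (116.84) = 149.55 mGal
Complete Bouguer anomaly = 149.55 + 5.25 = 154.80 mGal

154.8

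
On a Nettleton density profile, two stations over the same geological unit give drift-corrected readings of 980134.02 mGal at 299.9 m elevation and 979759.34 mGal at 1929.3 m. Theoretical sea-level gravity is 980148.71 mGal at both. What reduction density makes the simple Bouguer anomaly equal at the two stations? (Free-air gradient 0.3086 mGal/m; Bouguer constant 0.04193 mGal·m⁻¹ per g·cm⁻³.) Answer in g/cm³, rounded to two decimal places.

1.88

Δg_obs = 979759.34 − 980134.02 = -374.68 mGal over Δh = 1929.3 − 299.9 = 1629.4 m
Equal Bouguer anomalies ⇒ Δg_obs + (0.3086 − 0.04193ρ)·Δh = 0
0.3086 − 0.04193ρ = −Δg_obs/Δh = 0.22995
ρ = (0.3086 − 0.22995) / 0.04193 = 1.88 g/cm³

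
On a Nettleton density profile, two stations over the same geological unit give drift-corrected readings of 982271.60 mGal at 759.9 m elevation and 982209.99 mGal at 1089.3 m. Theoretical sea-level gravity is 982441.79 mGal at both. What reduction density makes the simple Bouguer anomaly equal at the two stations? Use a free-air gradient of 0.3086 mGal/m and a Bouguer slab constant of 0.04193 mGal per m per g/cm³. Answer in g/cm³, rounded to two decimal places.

Δg_obs = 982209.99 − 982271.60 = -61.61 mGal over Δh = 1089.3 − 759.9 = 329.4 m
Equal Bouguer anomalies ⇒ Δg_obs + (0.3086 − 0.04193ρ)·Δh = 0
0.3086 − 0.04193ρ = −Δg_obs/Δh = 0.18704
ρ = (0.3086 − 0.18704) / 0.04193 = 2.90 g/cm³

2.90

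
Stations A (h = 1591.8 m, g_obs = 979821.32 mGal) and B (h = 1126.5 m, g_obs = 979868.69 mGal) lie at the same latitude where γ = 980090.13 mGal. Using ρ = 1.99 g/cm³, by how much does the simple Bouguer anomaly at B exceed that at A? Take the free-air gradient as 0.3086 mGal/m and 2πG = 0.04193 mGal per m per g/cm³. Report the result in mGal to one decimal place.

Δg_SB(A) = 979821.32 − 980090.13 + 0.3086×1591.8 − 0.04193×1.99×1591.8 = 89.60 mGal
Δg_SB(B) = 979868.69 − 980090.13 + 0.3086×1126.5 − 0.04193×1.99×1126.5 = 32.20 mGal
Difference = 32.20 − (89.60) = -57.40 mGal

-57.4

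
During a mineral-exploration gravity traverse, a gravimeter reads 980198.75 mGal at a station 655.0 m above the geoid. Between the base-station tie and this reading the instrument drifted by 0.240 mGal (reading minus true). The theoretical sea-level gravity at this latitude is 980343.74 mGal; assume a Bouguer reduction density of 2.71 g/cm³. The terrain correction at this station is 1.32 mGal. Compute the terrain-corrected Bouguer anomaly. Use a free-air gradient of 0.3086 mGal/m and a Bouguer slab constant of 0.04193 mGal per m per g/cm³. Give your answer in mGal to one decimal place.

-16.2

Drift-corrected reading = 980198.75 − (0.240) = 980198.510 mGal
Free-air correction = 0.3086 × 655.0 = 202.13 mGal
Free-air anomaly = 980198.510 − 980343.74 + (202.13) = 56.900 mGal
Bouguer slab correction = 0.04193 × 2.71 × 655.0 = 74.43 mGal
Simple Bouguer anomaly = 56.900 − (74.43) = -17.530 mGal
Complete Bouguer anomaly = -17.530 + 1.32 = -16.210 mGal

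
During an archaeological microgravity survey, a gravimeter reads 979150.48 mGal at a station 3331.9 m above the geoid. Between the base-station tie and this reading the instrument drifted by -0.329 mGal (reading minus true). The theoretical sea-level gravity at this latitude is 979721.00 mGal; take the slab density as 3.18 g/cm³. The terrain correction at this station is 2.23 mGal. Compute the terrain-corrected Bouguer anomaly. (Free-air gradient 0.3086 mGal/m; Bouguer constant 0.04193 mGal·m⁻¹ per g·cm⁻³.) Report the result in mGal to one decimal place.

Drift-corrected reading = 979150.48 − (-0.329) = 979150.809 mGal
Free-air correction = 0.3086 × 3331.9 = 1028.22 mGal
Free-air anomaly = 979150.809 − 979721.00 + (1028.22) = 458.029 mGal
Bouguer slab correction = 0.04193 × 3.18 × 3331.9 = 444.27 mGal
Simple Bouguer anomaly = 458.029 − (444.27) = 13.759 mGal
Complete Bouguer anomaly = 13.759 + 2.23 = 15.989 mGal

16.0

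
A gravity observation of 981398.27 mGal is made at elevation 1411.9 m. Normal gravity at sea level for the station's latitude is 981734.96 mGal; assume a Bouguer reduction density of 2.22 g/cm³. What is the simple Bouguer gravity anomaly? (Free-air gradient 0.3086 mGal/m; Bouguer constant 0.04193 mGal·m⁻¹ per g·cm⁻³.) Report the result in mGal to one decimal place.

-32.4

Free-air correction = 0.3086 × 1411.9 = 435.71 mGal
Free-air anomaly = 981398.27 − 981734.96 + (435.71) = 99.02 mGal
Bouguer slab correction = 0.04193 × 2.22 × 1411.9 = 131.43 mGal
Simple Bouguer anomaly = 99.02 − (131.43) = -32.41 mGal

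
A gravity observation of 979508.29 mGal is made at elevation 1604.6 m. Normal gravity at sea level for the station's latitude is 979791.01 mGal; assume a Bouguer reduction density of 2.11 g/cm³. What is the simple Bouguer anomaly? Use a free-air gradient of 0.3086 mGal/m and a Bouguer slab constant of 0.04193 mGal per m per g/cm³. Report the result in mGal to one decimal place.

Free-air correction = 0.3086 × 1604.6 = 495.18 mGal
Free-air anomaly = 979508.29 − 979791.01 + (495.18) = 212.46 mGal
Bouguer slab correction = 0.04193 × 2.11 × 1604.6 = 141.96 mGal
Simple Bouguer anomaly = 212.46 − (141.96) = 70.50 mGal

70.5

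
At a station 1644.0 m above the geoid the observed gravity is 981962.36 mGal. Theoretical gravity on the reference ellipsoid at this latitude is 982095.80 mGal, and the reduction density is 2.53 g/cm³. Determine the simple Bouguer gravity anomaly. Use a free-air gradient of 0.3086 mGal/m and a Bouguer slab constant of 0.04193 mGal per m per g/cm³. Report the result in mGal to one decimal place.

199.5

Free-air correction = 0.3086 × 1644.0 = 507.34 mGal
Free-air anomaly = 981962.36 − 982095.80 + (507.34) = 373.90 mGal
Bouguer slab correction = 0.04193 × 2.53 × 1644.0 = 174.40 mGal
Simple Bouguer anomaly = 373.90 − (174.40) = 199.50 mGal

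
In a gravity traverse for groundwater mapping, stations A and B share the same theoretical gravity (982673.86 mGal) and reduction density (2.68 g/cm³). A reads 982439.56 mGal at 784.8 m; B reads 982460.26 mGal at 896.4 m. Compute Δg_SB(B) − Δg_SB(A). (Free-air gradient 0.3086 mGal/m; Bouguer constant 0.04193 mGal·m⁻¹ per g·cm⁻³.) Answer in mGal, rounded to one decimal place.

42.6

Δg_SB(A) = 982439.56 − 982673.86 + 0.3086×784.8 − 0.04193×2.68×784.8 = -80.30 mGal
Δg_SB(B) = 982460.26 − 982673.86 + 0.3086×896.4 − 0.04193×2.68×896.4 = -37.70 mGal
Difference = -37.70 − (-80.30) = 42.60 mGal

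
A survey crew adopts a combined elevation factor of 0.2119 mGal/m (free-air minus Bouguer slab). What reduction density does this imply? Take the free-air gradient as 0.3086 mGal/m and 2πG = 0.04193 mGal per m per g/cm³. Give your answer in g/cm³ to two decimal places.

2.31

0.2119 = 0.3086 − 0.04193 × ρ
ρ = (0.3086 − 0.2119) / 0.04193 = 2.31 g/cm³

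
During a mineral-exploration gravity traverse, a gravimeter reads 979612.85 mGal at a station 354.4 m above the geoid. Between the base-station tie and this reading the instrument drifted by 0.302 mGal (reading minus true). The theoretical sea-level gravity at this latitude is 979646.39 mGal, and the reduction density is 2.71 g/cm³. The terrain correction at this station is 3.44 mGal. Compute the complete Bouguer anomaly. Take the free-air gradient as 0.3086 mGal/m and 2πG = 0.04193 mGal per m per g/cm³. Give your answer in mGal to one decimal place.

38.7

Drift-corrected reading = 979612.85 − (0.302) = 979612.548 mGal
Free-air correction = 0.3086 × 354.4 = 109.37 mGal
Free-air anomaly = 979612.548 − 979646.39 + (109.37) = 75.528 mGal
Bouguer slab correction = 0.04193 × 2.71 × 354.4 = 40.27 mGal
Simple Bouguer anomaly = 75.528 − (40.27) = 35.258 mGal
Complete Bouguer anomaly = 35.258 + 3.44 = 38.698 mGal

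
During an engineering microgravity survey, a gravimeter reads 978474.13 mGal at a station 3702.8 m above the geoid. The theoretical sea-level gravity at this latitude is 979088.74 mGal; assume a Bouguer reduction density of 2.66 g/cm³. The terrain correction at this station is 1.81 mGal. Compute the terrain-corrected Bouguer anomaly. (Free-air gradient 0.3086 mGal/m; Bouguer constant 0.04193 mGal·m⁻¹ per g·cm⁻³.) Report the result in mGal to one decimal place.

Free-air correction = 0.3086 × 3702.8 = 1142.68 mGal
Free-air anomaly = 978474.13 − 979088.74 + (1142.68) = 528.07 mGal
Bouguer slab correction = 0.04193 × 2.66 × 3702.8 = 412.99 mGal
Simple Bouguer anomaly = 528.07 − (412.99) = 115.08 mGal
Complete Bouguer anomaly = 115.08 + 1.81 = 116.89 mGal

116.9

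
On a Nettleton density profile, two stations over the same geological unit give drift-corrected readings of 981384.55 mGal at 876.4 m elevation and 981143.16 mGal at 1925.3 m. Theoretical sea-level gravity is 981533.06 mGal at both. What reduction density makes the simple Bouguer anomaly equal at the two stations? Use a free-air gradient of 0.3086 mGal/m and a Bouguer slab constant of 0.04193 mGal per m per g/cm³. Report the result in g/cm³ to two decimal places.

1.87

Δg_obs = 981143.16 − 981384.55 = -241.39 mGal over Δh = 1925.3 − 876.4 = 1048.9 m
Equal Bouguer anomalies ⇒ Δg_obs + (0.3086 − 0.04193ρ)·Δh = 0
0.3086 − 0.04193ρ = −Δg_obs/Δh = 0.23014
ρ = (0.3086 − 0.23014) / 0.04193 = 1.87 g/cm³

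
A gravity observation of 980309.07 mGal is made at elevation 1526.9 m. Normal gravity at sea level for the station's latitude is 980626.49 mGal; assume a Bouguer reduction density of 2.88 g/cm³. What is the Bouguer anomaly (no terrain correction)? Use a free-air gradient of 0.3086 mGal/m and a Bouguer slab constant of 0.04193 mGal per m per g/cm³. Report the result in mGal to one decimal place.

Free-air correction = 0.3086 × 1526.9 = 471.20 mGal
Free-air anomaly = 980309.07 − 980626.49 + (471.20) = 153.78 mGal
Bouguer slab correction = 0.04193 × 2.88 × 1526.9 = 184.39 mGal
Simple Bouguer anomaly = 153.78 − (184.39) = -30.61 mGal

-30.6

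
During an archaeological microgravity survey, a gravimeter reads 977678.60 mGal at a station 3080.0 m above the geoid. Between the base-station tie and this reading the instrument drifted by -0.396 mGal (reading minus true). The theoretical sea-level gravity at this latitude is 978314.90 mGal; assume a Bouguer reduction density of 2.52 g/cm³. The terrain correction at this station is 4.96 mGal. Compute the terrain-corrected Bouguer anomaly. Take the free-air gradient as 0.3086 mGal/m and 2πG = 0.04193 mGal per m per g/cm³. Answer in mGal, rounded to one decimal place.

-5.9

Drift-corrected reading = 977678.60 − (-0.396) = 977678.996 mGal
Free-air correction = 0.3086 × 3080.0 = 950.49 mGal
Free-air anomaly = 977678.996 − 978314.90 + (950.49) = 314.586 mGal
Bouguer slab correction = 0.04193 × 2.52 × 3080.0 = 325.44 mGal
Simple Bouguer anomaly = 314.586 − (325.44) = -10.854 mGal
Complete Bouguer anomaly = -10.854 + 4.96 = -5.894 mGal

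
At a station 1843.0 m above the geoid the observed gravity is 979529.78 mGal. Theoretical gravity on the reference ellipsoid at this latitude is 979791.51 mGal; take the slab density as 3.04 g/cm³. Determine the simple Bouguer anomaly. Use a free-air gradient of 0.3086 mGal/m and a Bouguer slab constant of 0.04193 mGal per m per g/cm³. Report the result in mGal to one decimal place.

Free-air correction = 0.3086 × 1843.0 = 568.75 mGal
Free-air anomaly = 979529.78 − 979791.51 + (568.75) = 307.02 mGal
Bouguer slab correction = 0.04193 × 3.04 × 1843.0 = 234.92 mGal
Simple Bouguer anomaly = 307.02 − (234.92) = 72.10 mGal

72.1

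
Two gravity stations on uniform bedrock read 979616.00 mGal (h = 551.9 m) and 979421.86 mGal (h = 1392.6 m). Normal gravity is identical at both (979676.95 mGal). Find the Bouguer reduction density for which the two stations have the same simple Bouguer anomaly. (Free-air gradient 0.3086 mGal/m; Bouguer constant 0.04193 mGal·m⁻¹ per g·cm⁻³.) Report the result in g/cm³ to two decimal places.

1.85

Δg_obs = 979421.86 − 979616.00 = -194.14 mGal over Δh = 1392.6 − 551.9 = 840.7 m
Equal Bouguer anomalies ⇒ Δg_obs + (0.3086 − 0.04193ρ)·Δh = 0
0.3086 − 0.04193ρ = −Δg_obs/Δh = 0.23093
ρ = (0.3086 − 0.23093) / 0.04193 = 1.85 g/cm³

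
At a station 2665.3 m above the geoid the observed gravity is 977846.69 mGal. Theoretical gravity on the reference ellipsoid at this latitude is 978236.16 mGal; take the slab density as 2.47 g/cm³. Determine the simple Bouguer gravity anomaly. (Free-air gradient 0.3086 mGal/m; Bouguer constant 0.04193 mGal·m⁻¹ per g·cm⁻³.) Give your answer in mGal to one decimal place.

157.0

Free-air correction = 0.3086 × 2665.3 = 822.51 mGal
Free-air anomaly = 977846.69 − 978236.16 + (822.51) = 433.04 mGal
Bouguer slab correction = 0.04193 × 2.47 × 2665.3 = 276.04 mGal
Simple Bouguer anomaly = 433.04 − (276.04) = 157.00 mGal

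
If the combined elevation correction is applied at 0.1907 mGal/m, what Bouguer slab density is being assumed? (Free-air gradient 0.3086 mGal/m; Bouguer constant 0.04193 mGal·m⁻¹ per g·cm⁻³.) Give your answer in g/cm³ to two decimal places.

2.81

0.1907 = 0.3086 − 0.04193 × ρ
ρ = (0.3086 − 0.1907) / 0.04193 = 2.81 g/cm³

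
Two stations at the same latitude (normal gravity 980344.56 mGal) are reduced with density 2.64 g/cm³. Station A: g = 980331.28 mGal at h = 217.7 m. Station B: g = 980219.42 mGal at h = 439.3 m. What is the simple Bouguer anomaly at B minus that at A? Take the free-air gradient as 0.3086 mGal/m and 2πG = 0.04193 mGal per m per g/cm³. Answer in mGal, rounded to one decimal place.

-68.0

Δg_SB(A) = 980331.28 − 980344.56 + 0.3086×217.7 − 0.04193×2.64×217.7 = 29.80 mGal
Δg_SB(B) = 980219.42 − 980344.56 + 0.3086×439.3 − 0.04193×2.64×439.3 = -38.20 mGal
Difference = -38.20 − (29.80) = -68.00 mGal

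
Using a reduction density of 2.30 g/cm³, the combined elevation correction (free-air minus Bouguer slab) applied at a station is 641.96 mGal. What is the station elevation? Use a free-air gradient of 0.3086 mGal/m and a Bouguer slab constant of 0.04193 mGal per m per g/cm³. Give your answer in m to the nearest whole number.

3026

Combined gradient = 0.3086 − 0.04193 × 2.30 = 0.2121610 mGal/m
h = 641.96 / 0.2121610 = 3025.82 m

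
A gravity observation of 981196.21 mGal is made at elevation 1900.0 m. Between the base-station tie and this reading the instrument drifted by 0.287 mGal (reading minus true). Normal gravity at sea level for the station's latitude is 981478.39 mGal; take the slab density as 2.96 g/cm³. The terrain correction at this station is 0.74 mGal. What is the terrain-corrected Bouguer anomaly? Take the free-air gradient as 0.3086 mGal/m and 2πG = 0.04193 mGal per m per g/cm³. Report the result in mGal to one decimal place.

Drift-corrected reading = 981196.21 − (0.287) = 981195.923 mGal
Free-air correction = 0.3086 × 1900.0 = 586.34 mGal
Free-air anomaly = 981195.923 − 981478.39 + (586.34) = 303.873 mGal
Bouguer slab correction = 0.04193 × 2.96 × 1900.0 = 235.81 mGal
Simple Bouguer anomaly = 303.873 − (235.81) = 68.063 mGal
Complete Bouguer anomaly = 68.063 + 0.74 = 68.803 mGal

68.8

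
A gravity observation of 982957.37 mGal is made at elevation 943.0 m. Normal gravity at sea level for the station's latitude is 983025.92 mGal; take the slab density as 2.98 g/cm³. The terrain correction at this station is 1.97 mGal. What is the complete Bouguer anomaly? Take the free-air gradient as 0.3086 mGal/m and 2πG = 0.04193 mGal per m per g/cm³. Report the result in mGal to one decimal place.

106.6

Free-air correction = 0.3086 × 943.0 = 291.01 mGal
Free-air anomaly = 982957.37 − 983025.92 + (291.01) = 222.46 mGal
Bouguer slab correction = 0.04193 × 2.98 × 943.0 = 117.83 mGal
Simple Bouguer anomaly = 222.46 − (117.83) = 104.63 mGal
Complete Bouguer anomaly = 104.63 + 1.97 = 106.60 mGal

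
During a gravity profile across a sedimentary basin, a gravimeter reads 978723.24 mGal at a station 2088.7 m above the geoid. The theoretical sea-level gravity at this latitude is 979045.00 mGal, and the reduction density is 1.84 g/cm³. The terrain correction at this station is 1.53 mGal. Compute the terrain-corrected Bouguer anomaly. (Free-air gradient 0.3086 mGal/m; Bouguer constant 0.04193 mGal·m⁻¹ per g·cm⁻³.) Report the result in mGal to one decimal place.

Free-air correction = 0.3086 × 2088.7 = 644.57 mGal
Free-air anomaly = 978723.24 − 979045.00 + (644.57) = 322.81 mGal
Bouguer slab correction = 0.04193 × 1.84 × 2088.7 = 161.15 mGal
Simple Bouguer anomaly = 322.81 − (161.15) = 161.66 mGal
Complete Bouguer anomaly = 161.66 + 1.53 = 163.19 mGal

163.2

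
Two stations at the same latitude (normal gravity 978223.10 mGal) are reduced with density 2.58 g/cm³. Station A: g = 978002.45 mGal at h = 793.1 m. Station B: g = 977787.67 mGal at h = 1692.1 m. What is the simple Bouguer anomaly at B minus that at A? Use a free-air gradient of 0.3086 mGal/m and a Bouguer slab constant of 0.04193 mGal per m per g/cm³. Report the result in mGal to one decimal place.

-34.6

Δg_SB(A) = 978002.45 − 978223.10 + 0.3086×793.1 − 0.04193×2.58×793.1 = -61.70 mGal
Δg_SB(B) = 977787.67 − 978223.10 + 0.3086×1692.1 − 0.04193×2.58×1692.1 = -96.30 mGal
Difference = -96.30 − (-61.70) = -34.60 mGal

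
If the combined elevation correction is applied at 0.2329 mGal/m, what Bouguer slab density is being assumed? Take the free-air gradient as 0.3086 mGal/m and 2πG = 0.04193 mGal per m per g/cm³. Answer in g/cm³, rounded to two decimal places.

1.81

0.2329 = 0.3086 − 0.04193 × ρ
ρ = (0.3086 − 0.2329) / 0.04193 = 1.81 g/cm³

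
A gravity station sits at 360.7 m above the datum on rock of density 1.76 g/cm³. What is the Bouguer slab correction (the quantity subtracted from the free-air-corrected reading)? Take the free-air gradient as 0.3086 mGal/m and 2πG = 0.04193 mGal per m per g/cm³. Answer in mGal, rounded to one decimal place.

Bouguer slab correction = 0.04193 × 1.76 × 360.7 = 26.6 mGal

26.6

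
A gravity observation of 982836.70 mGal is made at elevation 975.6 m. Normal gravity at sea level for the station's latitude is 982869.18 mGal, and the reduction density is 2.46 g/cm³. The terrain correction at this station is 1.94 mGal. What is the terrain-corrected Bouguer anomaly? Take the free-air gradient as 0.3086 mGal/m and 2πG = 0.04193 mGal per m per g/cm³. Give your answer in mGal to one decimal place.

169.9

Free-air correction = 0.3086 × 975.6 = 301.07 mGal
Free-air anomaly = 982836.70 − 982869.18 + (301.07) = 268.59 mGal
Bouguer slab correction = 0.04193 × 2.46 × 975.6 = 100.63 mGal
Simple Bouguer anomaly = 268.59 − (100.63) = 167.96 mGal
Complete Bouguer anomaly = 167.96 + 1.94 = 169.90 mGal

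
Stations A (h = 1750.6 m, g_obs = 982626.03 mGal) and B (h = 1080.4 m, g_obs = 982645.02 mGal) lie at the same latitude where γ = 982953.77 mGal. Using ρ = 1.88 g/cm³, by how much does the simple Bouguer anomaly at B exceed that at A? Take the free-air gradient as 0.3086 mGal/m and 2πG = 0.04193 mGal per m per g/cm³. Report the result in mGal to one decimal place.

Δg_SB(A) = 982626.03 − 982953.77 + 0.3086×1750.6 − 0.04193×1.88×1750.6 = 74.50 mGal
Δg_SB(B) = 982645.02 − 982953.77 + 0.3086×1080.4 − 0.04193×1.88×1080.4 = -60.50 mGal
Difference = -60.50 − (74.50) = -135.00 mGal

-135.0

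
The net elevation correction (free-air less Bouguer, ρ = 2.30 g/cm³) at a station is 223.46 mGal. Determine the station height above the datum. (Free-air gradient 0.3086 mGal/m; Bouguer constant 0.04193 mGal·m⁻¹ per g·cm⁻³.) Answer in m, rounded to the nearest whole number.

1053

Combined gradient = 0.3086 − 0.04193 × 2.30 = 0.2121610 mGal/m
h = 223.46 / 0.2121610 = 1053.26 m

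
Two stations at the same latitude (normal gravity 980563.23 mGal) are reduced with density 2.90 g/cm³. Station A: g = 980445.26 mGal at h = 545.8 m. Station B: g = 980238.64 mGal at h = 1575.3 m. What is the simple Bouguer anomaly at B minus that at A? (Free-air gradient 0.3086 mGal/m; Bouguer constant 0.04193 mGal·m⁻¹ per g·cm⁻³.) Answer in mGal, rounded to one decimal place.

-14.1

Δg_SB(A) = 980445.26 − 980563.23 + 0.3086×545.8 − 0.04193×2.90×545.8 = -15.90 mGal
Δg_SB(B) = 980238.64 − 980563.23 + 0.3086×1575.3 − 0.04193×2.90×1575.3 = -30.00 mGal
Difference = -30.00 − (-15.90) = -14.10 mGal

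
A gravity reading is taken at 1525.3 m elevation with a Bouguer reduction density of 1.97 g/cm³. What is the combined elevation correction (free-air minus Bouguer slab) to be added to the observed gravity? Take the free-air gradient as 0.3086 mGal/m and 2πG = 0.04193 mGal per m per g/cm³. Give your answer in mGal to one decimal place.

344.7

Combined gradient = 0.3086 − 0.04193 × 1.97 = 0.2259979 mGal/m
Combined elevation correction = 0.2259979 × 1525.3 = 344.7 mGal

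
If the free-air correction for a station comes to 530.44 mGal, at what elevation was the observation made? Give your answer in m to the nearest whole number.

1719

h = 530.44 / 0.3086 = 1718.86 m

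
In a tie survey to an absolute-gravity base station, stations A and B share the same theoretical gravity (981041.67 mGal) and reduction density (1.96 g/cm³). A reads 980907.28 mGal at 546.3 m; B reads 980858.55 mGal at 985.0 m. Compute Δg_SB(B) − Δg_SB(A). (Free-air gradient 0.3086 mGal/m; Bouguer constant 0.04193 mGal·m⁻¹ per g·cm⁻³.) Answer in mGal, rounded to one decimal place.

50.6

Δg_SB(A) = 980907.28 − 981041.67 + 0.3086×546.3 − 0.04193×1.96×546.3 = -10.70 mGal
Δg_SB(B) = 980858.55 − 981041.67 + 0.3086×985.0 − 0.04193×1.96×985.0 = 39.90 mGal
Difference = 39.90 − (-10.70) = 50.60 mGal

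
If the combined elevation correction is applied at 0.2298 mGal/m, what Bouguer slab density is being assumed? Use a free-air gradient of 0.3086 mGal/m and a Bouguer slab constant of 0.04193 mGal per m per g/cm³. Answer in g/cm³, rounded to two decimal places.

0.2298 = 0.3086 − 0.04193 × ρ
ρ = (0.3086 − 0.2298) / 0.04193 = 1.88 g/cm³

1.88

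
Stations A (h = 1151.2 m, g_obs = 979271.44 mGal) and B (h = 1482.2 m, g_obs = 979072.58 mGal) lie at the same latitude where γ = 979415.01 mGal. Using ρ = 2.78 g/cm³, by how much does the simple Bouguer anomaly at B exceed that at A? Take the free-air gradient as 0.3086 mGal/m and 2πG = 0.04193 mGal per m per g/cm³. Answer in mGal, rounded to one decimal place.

-135.3

Δg_SB(A) = 979271.44 − 979415.01 + 0.3086×1151.2 − 0.04193×2.78×1151.2 = 77.50 mGal
Δg_SB(B) = 979072.58 − 979415.01 + 0.3086×1482.2 − 0.04193×2.78×1482.2 = -57.80 mGal
Difference = -57.80 − (77.50) = -135.30 mGal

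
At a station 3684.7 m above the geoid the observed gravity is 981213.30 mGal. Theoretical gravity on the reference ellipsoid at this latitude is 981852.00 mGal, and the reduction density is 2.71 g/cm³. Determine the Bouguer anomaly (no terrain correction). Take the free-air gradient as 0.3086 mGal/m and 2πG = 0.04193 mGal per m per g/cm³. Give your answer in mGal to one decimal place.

79.7

Free-air correction = 0.3086 × 3684.7 = 1137.10 mGal
Free-air anomaly = 981213.30 − 981852.00 + (1137.10) = 498.40 mGal
Bouguer slab correction = 0.04193 × 2.71 × 3684.7 = 418.69 mGal
Simple Bouguer anomaly = 498.40 − (418.69) = 79.71 mGal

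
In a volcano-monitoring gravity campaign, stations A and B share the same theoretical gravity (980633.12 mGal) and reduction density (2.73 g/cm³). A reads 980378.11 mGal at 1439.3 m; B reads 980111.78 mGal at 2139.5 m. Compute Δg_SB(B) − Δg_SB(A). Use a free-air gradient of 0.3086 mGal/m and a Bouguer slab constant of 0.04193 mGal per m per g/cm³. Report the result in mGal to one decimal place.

-130.4

Δg_SB(A) = 980378.11 − 980633.12 + 0.3086×1439.3 − 0.04193×2.73×1439.3 = 24.40 mGal
Δg_SB(B) = 980111.78 − 980633.12 + 0.3086×2139.5 − 0.04193×2.73×2139.5 = -106.00 mGal
Difference = -106.00 − (24.40) = -130.40 mGal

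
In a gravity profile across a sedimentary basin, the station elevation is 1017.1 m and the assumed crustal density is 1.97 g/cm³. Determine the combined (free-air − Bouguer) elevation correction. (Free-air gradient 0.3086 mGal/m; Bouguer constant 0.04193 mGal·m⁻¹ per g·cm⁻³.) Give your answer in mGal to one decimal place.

Combined gradient = 0.3086 − 0.04193 × 1.97 = 0.2259979 mGal/m
Combined elevation correction = 0.2259979 × 1017.1 = 229.9 mGal

229.9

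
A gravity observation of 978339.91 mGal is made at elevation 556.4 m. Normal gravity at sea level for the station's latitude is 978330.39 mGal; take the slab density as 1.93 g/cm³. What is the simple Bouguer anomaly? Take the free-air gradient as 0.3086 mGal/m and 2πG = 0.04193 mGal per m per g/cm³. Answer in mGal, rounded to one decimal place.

Free-air correction = 0.3086 × 556.4 = 171.71 mGal
Free-air anomaly = 978339.91 − 978330.39 + (171.71) = 181.23 mGal
Bouguer slab correction = 0.04193 × 1.93 × 556.4 = 45.03 mGal
Simple Bouguer anomaly = 181.23 − (45.03) = 136.20 mGal

136.2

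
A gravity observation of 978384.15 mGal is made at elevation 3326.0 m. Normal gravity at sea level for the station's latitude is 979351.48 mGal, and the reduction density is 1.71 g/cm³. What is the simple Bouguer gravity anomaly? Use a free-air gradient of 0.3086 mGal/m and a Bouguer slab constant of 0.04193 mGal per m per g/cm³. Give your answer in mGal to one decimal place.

-179.4

Free-air correction = 0.3086 × 3326.0 = 1026.40 mGal
Free-air anomaly = 978384.15 − 979351.48 + (1026.40) = 59.07 mGal
Bouguer slab correction = 0.04193 × 1.71 × 3326.0 = 238.48 mGal
Simple Bouguer anomaly = 59.07 − (238.48) = -179.41 mGal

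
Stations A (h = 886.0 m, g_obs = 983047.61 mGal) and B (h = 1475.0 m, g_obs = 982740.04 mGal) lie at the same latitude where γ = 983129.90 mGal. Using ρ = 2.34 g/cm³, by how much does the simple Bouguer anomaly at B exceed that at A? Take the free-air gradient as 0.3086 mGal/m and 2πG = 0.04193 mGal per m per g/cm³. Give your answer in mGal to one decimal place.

Δg_SB(A) = 983047.61 − 983129.90 + 0.3086×886.0 − 0.04193×2.34×886.0 = 104.20 mGal
Δg_SB(B) = 982740.04 − 983129.90 + 0.3086×1475.0 − 0.04193×2.34×1475.0 = -79.40 mGal
Difference = -79.40 − (104.20) = -183.60 mGal

-183.6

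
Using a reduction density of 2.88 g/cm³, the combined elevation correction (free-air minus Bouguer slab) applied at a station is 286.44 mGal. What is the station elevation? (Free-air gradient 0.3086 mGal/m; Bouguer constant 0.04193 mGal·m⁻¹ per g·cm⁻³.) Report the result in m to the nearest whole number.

1525

Combined gradient = 0.3086 − 0.04193 × 2.88 = 0.1878416 mGal/m
h = 286.44 / 0.1878416 = 1524.90 m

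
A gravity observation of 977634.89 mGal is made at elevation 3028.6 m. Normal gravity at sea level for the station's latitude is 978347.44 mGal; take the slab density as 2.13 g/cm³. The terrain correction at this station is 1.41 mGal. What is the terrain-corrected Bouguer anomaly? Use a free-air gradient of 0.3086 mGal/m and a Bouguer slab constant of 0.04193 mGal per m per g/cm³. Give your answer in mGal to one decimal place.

-47.0

Free-air correction = 0.3086 × 3028.6 = 934.63 mGal
Free-air anomaly = 977634.89 − 978347.44 + (934.63) = 222.08 mGal
Bouguer slab correction = 0.04193 × 2.13 × 3028.6 = 270.49 mGal
Simple Bouguer anomaly = 222.08 − (270.49) = -48.41 mGal
Complete Bouguer anomaly = -48.41 + 1.41 = -47.00 mGal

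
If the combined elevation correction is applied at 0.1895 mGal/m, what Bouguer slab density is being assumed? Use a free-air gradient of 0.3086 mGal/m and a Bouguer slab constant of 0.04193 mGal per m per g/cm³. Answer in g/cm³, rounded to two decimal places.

2.84

0.1895 = 0.3086 − 0.04193 × ρ
ρ = (0.3086 − 0.1895) / 0.04193 = 2.84 g/cm³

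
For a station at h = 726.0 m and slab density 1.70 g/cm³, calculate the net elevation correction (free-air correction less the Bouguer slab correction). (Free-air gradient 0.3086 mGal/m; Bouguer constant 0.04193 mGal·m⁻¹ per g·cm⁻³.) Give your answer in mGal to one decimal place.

Combined gradient = 0.3086 − 0.04193 × 1.70 = 0.2373190 mGal/m
Combined elevation correction = 0.2373190 × 726.0 = 172.3 mGal

172.3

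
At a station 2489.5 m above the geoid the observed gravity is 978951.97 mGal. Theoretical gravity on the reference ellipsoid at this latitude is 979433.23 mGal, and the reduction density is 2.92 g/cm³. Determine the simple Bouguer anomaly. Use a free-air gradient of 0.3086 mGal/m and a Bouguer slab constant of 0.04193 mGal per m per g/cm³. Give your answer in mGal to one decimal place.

-17.8

Free-air correction = 0.3086 × 2489.5 = 768.26 mGal
Free-air anomaly = 978951.97 − 979433.23 + (768.26) = 287.00 mGal
Bouguer slab correction = 0.04193 × 2.92 × 2489.5 = 304.80 mGal
Simple Bouguer anomaly = 287.00 − (304.80) = -17.80 mGal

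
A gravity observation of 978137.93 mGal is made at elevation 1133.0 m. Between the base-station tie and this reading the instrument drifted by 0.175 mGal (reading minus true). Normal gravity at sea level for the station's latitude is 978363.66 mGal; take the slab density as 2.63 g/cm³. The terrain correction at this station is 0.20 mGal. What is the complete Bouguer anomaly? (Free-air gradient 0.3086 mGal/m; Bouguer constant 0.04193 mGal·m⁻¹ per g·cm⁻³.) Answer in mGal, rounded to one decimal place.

-1.0

Drift-corrected reading = 978137.93 − (0.175) = 978137.755 mGal
Free-air correction = 0.3086 × 1133.0 = 349.64 mGal
Free-air anomaly = 978137.755 − 978363.66 + (349.64) = 123.735 mGal
Bouguer slab correction = 0.04193 × 2.63 × 1133.0 = 124.94 mGal
Simple Bouguer anomaly = 123.735 − (124.94) = -1.205 mGal
Complete Bouguer anomaly = -1.205 + 0.20 = -1.005 mGal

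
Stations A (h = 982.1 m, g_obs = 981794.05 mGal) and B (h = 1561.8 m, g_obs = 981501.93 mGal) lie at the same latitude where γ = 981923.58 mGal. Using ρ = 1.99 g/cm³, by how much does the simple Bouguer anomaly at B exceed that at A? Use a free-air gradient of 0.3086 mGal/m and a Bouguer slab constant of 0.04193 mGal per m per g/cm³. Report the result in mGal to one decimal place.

-161.6

Δg_SB(A) = 981794.05 − 981923.58 + 0.3086×982.1 − 0.04193×1.99×982.1 = 91.60 mGal
Δg_SB(B) = 981501.93 − 981923.58 + 0.3086×1561.8 − 0.04193×1.99×1561.8 = -70.00 mGal
Difference = -70.00 − (91.60) = -161.60 mGal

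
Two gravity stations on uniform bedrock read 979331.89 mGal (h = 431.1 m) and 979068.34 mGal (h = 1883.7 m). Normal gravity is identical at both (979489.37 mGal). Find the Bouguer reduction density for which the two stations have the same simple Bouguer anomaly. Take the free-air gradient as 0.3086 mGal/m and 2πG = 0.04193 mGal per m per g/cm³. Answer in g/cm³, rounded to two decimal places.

3.03

Δg_obs = 979068.34 − 979331.89 = -263.55 mGal over Δh = 1883.7 − 431.1 = 1452.6 m
Equal Bouguer anomalies ⇒ Δg_obs + (0.3086 − 0.04193ρ)·Δh = 0
0.3086 − 0.04193ρ = −Δg_obs/Δh = 0.18143
ρ = (0.3086 − 0.18143) / 0.04193 = 3.03 g/cm³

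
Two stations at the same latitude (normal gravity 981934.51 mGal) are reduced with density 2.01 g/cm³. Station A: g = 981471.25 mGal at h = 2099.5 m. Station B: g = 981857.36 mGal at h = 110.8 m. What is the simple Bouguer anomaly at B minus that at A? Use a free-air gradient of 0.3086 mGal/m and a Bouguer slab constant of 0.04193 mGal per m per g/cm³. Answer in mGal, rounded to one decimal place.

-60.0

Δg_SB(A) = 981471.25 − 981934.51 + 0.3086×2099.5 − 0.04193×2.01×2099.5 = 7.70 mGal
Δg_SB(B) = 981857.36 − 981934.51 + 0.3086×110.8 − 0.04193×2.01×110.8 = -52.30 mGal
Difference = -52.30 − (7.70) = -60.00 mGal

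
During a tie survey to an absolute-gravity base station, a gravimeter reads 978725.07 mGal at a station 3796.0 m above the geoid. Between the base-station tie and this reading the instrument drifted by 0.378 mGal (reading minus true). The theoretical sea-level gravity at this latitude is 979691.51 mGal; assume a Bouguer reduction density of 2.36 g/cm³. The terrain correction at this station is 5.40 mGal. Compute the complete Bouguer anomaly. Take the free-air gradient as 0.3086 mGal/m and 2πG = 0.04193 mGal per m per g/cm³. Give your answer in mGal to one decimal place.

-165.6

Drift-corrected reading = 978725.07 − (0.378) = 978724.692 mGal
Free-air correction = 0.3086 × 3796.0 = 1171.45 mGal
Free-air anomaly = 978724.692 − 979691.51 + (1171.45) = 204.632 mGal
Bouguer slab correction = 0.04193 × 2.36 × 3796.0 = 375.63 mGal
Simple Bouguer anomaly = 204.632 − (375.63) = -170.998 mGal
Complete Bouguer anomaly = -170.998 + 5.40 = -165.598 mGal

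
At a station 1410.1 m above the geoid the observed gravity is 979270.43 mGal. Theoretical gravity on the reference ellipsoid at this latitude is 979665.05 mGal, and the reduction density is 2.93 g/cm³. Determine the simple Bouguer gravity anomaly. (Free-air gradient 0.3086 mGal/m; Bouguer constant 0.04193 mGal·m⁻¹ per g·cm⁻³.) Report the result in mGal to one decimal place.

Free-air correction = 0.3086 × 1410.1 = 435.16 mGal
Free-air anomaly = 979270.43 − 979665.05 + (435.16) = 40.54 mGal
Bouguer slab correction = 0.04193 × 2.93 × 1410.1 = 173.24 mGal
Simple Bouguer anomaly = 40.54 − (173.24) = -132.70 mGal

-132.7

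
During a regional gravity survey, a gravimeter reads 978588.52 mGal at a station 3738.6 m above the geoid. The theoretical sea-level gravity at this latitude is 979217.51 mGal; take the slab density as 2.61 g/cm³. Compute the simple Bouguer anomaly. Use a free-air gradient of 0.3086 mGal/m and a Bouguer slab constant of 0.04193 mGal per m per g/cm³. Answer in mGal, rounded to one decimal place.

Free-air correction = 0.3086 × 3738.6 = 1153.73 mGal
Free-air anomaly = 978588.52 − 979217.51 + (1153.73) = 524.74 mGal
Bouguer slab correction = 0.04193 × 2.61 × 3738.6 = 409.14 mGal
Simple Bouguer anomaly = 524.74 − (409.14) = 115.60 mGal

115.6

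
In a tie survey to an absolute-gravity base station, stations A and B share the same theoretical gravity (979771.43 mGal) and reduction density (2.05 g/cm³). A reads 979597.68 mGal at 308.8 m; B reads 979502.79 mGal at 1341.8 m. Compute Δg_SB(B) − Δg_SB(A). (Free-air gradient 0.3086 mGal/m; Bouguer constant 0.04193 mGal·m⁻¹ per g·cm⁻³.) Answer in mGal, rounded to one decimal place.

135.1

Δg_SB(A) = 979597.68 − 979771.43 + 0.3086×308.8 − 0.04193×2.05×308.8 = -105.00 mGal
Δg_SB(B) = 979502.79 − 979771.43 + 0.3086×1341.8 − 0.04193×2.05×1341.8 = 30.10 mGal
Difference = 30.10 − (-105.00) = 135.10 mGal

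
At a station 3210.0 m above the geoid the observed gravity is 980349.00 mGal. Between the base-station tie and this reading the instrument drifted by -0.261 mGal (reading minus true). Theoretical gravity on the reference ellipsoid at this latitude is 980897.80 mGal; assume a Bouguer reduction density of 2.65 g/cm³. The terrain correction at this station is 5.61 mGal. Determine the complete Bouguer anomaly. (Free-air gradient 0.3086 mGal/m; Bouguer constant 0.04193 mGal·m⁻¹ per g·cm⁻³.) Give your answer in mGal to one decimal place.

91.0

Drift-corrected reading = 980349.00 − (-0.261) = 980349.261 mGal
Free-air correction = 0.3086 × 3210.0 = 990.61 mGal
Free-air anomaly = 980349.261 − 980897.80 + (990.61) = 442.071 mGal
Bouguer slab correction = 0.04193 × 2.65 × 3210.0 = 356.68 mGal
Simple Bouguer anomaly = 442.071 − (356.68) = 85.391 mGal
Complete Bouguer anomaly = 85.391 + 5.61 = 91.001 mGal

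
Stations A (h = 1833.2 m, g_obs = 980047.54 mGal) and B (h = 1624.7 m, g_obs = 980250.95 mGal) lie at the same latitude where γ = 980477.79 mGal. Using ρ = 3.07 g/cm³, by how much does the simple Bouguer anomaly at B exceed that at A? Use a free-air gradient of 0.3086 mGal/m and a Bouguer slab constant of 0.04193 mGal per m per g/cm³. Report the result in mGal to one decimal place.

Δg_SB(A) = 980047.54 − 980477.79 + 0.3086×1833.2 − 0.04193×3.07×1833.2 = -100.50 mGal
Δg_SB(B) = 980250.95 − 980477.79 + 0.3086×1624.7 − 0.04193×3.07×1624.7 = 65.40 mGal
Difference = 65.40 − (-100.50) = 165.90 mGal

165.9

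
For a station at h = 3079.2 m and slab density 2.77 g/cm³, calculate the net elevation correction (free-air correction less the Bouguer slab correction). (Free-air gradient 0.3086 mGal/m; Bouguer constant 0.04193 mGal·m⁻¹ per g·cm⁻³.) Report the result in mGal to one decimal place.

Combined gradient = 0.3086 − 0.04193 × 2.77 = 0.1924539 mGal/m
Combined elevation correction = 0.1924539 × 3079.2 = 592.6 mGal

592.6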